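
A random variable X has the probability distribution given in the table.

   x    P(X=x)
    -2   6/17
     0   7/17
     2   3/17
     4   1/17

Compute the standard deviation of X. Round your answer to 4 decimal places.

1.7450

E[X] = -2/17, E[X²] = 52/17
Var(X) = E[X²] − (E[X])² = 52/17 − 4/289 = 880/289
SD(X) = √(880/289) ≈ 1.7450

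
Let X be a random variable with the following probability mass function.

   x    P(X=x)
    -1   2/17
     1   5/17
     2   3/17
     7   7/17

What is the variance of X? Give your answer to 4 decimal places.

E[X] = (2/17)·(-1) + (5/17)·1 + (3/17)·2 + (7/17)·7 = 58/17
E[X²] = (2/17)·1 + (5/17)·1 + (3/17)·4 + (7/17)·49 = 362/17
Var(X) = 362/17 − (58/17)² = 2790/289 ≈ 9.6540

9.6540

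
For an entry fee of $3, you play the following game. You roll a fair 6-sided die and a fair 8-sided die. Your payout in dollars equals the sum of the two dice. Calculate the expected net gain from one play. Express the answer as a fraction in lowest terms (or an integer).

Distribution of the sum of the two dice: 2 w.p. 1/48, 3 w.p. 1/24, 4 w.p. 1/16, 5 w.p. 1/12, 6 w.p. 5/48, 7 w.p. 1/8, …
E[payout] = (1/48)·2 + (1/24)·3 + (1/16)·4 + (1/12)·5 + (5/48)·6 + (1/8)·7 + (1/8)·8 + (1/8)·9 + (5/48)·10 + (1/12)·11 + (1/16)·12 + (1/24)·13 + (1/48)·14 = 8
Expected profit = 8 − 3 = 5

$5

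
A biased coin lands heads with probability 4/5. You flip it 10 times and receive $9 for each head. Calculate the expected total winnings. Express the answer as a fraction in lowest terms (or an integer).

E[#heads] = 10·4/5 = 8 (linearity over flips).
E[winnings] = 9·8 = 72.

$72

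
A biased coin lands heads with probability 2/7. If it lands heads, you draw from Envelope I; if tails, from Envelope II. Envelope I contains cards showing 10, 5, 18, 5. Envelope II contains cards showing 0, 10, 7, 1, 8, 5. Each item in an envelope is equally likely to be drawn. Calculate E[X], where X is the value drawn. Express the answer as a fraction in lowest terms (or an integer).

E[X | Envelope I] = (10 + 5 + 18 + 5)/4 = 19/2
E[X | Envelope II] = (0 + 10 + 7 + 1 + 8 + 5)/6 = 31/6
E[X] = (2/7)·19/2 + (5/7)·31/6 = 269/42

269/42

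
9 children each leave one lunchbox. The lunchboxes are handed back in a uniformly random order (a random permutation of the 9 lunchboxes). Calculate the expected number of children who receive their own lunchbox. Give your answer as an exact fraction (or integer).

Let Xᵢ = 1 if person i gets their own lunchbox. For each i, P(Xᵢ=1) = 1/9.
By linearity of expectation, E[X₁+…+X_9] = 9·(1/9) = 1.

1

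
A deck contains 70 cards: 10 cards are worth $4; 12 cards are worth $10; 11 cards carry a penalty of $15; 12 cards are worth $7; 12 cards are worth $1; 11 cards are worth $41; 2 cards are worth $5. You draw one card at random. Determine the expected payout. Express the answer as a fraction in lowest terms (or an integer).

E[payout] = (10/70)·4 + (12/70)·10 + (11/70)·(-15) + (12/70)·7 + (12/70)·1 + (11/70)·41 + (2/70)·5 = 276/35

276/35 dollars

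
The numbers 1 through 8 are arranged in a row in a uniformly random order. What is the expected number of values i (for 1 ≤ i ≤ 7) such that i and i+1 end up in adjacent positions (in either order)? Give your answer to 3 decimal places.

1.750

For each i ∈ {1,…,7}, let Xᵢ = 1 if i and i+1 are adjacent. P(Xᵢ=1) = 2·(8−1)!/8! = 2/8.
By linearity, E[ΣXᵢ] = (7)·(2/8) = 7/4.
≈ 1.750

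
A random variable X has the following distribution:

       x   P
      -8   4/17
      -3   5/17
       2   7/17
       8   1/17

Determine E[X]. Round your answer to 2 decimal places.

E[X] = (4/17)·(-8) + (5/17)·(-3) + (7/17)·2 + (1/17)·8
     = -25/17 ≈ -1.47

-1.47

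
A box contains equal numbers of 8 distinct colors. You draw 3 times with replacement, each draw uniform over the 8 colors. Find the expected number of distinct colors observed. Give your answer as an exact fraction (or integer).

169/64

Let Xⱼ=1 if type j appears at least once. P(Xⱼ=1) = 1 − ((8−1)/8)^3 = 169/512.
E[#distinct] = 8·169/512 = 169/64.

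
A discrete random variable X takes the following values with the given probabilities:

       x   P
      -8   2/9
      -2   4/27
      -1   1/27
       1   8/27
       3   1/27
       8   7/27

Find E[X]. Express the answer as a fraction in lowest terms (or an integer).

10/27

E[X] = (2/9)·(-8) + (4/27)·(-2) + (1/27)·(-1) + (8/27)·1 + (1/27)·3 + (7/27)·8
     = 10/27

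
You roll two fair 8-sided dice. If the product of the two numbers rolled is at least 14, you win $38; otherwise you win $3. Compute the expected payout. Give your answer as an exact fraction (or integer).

E[payout] = (27/64)·3 + (37/64)·38 = 1487/64

1487/64 dollars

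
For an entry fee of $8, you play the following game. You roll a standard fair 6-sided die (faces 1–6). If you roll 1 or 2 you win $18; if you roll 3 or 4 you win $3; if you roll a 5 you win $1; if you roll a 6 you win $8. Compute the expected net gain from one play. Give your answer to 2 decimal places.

$0.50

E[payout] = (1/6)·1 + (1/3)·3 + (1/6)·8 + (1/3)·18 = 17/2
Expected profit = 17/2 − 8 = 1/2 ≈ $0.50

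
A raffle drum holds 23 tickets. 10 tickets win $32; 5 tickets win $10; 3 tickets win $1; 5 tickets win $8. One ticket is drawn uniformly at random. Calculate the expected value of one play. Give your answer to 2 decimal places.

E[payout] = (10/23)·32 + (5/23)·10 + (3/23)·1 + (5/23)·8 = 413/23
≈ $17.96

$17.96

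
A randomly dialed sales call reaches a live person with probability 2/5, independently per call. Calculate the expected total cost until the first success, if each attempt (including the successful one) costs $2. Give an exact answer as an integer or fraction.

$5

E[#attempts] = 1/p = 5/2; E[cost] = 2·5/2 = 5.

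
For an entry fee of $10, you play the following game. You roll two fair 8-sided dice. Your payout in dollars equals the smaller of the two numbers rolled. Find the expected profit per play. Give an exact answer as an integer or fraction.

-109/16 dollars

Distribution of the smaller of the two numbers rolled: 1 w.p. 15/64, 2 w.p. 13/64, 3 w.p. 11/64, 4 w.p. 9/64, 5 w.p. 7/64, 6 w.p. 5/64, …
E[payout] = (15/64)·1 + (13/64)·2 + (11/64)·3 + (9/64)·4 + (7/64)·5 + (5/64)·6 + (3/64)·7 + (1/64)·8 = 51/16
Expected profit = 51/16 − 10 = -109/16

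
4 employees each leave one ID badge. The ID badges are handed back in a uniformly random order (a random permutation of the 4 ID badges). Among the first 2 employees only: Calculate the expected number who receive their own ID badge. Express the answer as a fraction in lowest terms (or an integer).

Let Xᵢ = 1 if person i gets their own ID badge. For each i, P(Xᵢ=1) = 1/4.
By linearity of expectation, E[X₁+…+X_2] = 2·(1/4) = 1/2.

1/2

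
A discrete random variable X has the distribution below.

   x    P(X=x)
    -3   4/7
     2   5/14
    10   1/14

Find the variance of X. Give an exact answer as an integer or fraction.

E[X] = (4/7)·(-3) + (5/14)·2 + (1/14)·10 = -2/7
E[X²] = (4/7)·9 + (5/14)·4 + (1/14)·100 = 96/7
Var(X) = 96/7 − (-2/7)² = 668/49

668/49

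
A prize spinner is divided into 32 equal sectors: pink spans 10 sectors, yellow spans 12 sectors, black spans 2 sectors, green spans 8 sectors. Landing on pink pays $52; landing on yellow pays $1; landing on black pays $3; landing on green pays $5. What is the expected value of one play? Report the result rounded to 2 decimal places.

$18.06

E[payout] = (10/32)·52 + (12/32)·1 + (2/32)·3 + (8/32)·5 = 289/16
≈ $18.06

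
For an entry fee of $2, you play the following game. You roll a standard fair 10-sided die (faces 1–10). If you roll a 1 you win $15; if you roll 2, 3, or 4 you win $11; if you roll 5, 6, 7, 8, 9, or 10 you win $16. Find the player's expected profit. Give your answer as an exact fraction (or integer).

62/5 dollars

E[payout] = (3/10)·11 + (1/10)·15 + (3/5)·16 = 72/5
Expected profit = 72/5 − 2 = 62/5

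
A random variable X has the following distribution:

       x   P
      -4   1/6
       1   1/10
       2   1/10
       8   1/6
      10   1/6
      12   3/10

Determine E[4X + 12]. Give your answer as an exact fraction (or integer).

554/15

E[4x+12] = (1/6)·(-4) + (1/10)·16 + (1/10)·20 + (1/6)·44 + (1/6)·52 + (3/10)·60
     = 554/15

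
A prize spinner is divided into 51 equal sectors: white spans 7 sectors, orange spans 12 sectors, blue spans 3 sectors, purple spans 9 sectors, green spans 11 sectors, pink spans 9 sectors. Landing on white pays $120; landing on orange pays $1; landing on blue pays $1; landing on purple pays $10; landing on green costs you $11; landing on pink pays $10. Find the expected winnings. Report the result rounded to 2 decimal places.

E[payout] = (7/51)·120 + (12/51)·1 + (3/51)·1 + (9/51)·10 + (11/51)·(-11) + (9/51)·10 = 914/51
≈ $17.92

$17.92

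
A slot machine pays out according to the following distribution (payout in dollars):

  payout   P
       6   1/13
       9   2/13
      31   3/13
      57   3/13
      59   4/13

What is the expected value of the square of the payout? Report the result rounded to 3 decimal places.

E[X²] = (1/13)·36 + (2/13)·81 + (3/13)·961 + (3/13)·3249 + (4/13)·3481
     = 26752/13 ≈ 2057.846

2057.846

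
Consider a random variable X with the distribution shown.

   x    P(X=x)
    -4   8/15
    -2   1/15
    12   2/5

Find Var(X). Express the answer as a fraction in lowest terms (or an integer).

13496/225

E[X] = (8/15)·(-4) + (1/15)·(-2) + (2/5)·12 = 38/15
E[X²] = (8/15)·16 + (1/15)·4 + (2/5)·144 = 332/5
Var(X) = 332/5 − (38/15)² = 13496/225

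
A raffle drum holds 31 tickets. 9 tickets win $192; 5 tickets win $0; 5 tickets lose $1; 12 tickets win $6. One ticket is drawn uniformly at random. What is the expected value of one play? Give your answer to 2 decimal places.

E[payout] = (9/31)·192 + (5/31)·0 + (5/31)·(-1) + (12/31)·6 = 1795/31
≈ $57.90

$57.90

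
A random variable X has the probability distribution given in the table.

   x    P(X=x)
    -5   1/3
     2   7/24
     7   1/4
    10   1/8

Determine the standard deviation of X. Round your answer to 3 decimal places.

E[X] = 23/12, E[X²] = 137/4
Var(X) = E[X²] − (E[X])² = 137/4 − 529/144 = 4403/144
SD(X) = √(4403/144) ≈ 5.530

5.530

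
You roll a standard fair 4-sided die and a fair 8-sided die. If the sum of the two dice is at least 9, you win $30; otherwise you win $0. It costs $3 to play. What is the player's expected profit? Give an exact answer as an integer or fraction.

51/8 dollars

E[payout] = (11/16)·0 + (5/16)·30 = 75/8
Expected profit = 75/8 − 3 = 51/8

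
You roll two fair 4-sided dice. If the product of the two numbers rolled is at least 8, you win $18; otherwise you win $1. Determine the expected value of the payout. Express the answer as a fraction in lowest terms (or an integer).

59/8 dollars

E[payout] = (5/8)·1 + (3/8)·18 = 59/8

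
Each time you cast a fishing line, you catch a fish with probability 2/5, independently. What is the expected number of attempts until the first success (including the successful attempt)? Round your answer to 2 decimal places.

For a geometric distribution, E[trials] = 1/p = 1/(2/5) = 5/2.
≈ 2.50

2.50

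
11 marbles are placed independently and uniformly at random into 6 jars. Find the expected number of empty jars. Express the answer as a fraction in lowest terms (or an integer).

Let Xⱼ=1 if jar j is empty. P(Xⱼ=1) = ((6-1)/6)^11 = 48828125/362797056.
By linearity, E[#empty] = 6·48828125/362797056 = 48828125/60466176.

48828125/60466176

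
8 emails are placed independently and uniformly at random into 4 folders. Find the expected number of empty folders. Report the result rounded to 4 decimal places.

Let Xⱼ=1 if folder j is empty. P(Xⱼ=1) = ((4-1)/4)^8 = 6561/65536.
By linearity, E[#empty] = 4·6561/65536 = 6561/16384.
≈ 0.4005

0.4005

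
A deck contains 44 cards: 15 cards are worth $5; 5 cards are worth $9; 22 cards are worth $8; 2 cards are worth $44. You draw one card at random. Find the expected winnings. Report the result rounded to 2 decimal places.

E[payout] = (15/44)·5 + (5/44)·9 + (22/44)·8 + (2/44)·44 = 96/11
≈ $8.73

$8.73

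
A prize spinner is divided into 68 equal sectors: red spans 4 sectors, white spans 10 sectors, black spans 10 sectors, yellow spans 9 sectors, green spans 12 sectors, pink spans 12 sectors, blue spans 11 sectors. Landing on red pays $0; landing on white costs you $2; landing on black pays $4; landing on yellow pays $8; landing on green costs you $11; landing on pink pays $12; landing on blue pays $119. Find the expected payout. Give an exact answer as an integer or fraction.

E[payout] = (4/68)·0 + (10/68)·(-2) + (10/68)·4 + (9/68)·8 + (12/68)·(-11) + (12/68)·12 + (11/68)·119 = 1413/68

1413/68 dollars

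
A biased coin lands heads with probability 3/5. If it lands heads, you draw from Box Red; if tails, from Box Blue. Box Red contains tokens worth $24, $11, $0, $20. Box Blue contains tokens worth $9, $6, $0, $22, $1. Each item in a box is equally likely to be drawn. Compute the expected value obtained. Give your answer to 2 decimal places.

E[X | Box Red] = (24 + 11 + 0 + 20)/4 = 55/4
E[X | Box Blue] = (9 + 6 + 0 + 22 + 1)/5 = 38/5
E[X] = (3/5)·55/4 + (2/5)·38/5 = 1129/100 ≈ 11.29

$11.29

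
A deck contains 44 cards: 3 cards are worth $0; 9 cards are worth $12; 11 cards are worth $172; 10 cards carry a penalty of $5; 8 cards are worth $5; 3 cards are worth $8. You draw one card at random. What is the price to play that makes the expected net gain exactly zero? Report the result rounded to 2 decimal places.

$45.77

E[payout] = (3/44)·0 + (9/44)·12 + (11/44)·172 + (10/44)·(-5) + (8/44)·5 + (3/44)·8 = 1007/22
Fair fee = E[payout] = 1007/22 ≈ $45.77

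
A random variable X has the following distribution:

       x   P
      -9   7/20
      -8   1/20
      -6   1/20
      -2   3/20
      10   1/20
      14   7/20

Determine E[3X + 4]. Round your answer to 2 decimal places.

7.75

E[3x+4] = (7/20)·(-23) + (1/20)·(-20) + (1/20)·(-14) + (3/20)·(-2) + (1/20)·34 + (7/20)·46
     = 31/4 ≈ 7.75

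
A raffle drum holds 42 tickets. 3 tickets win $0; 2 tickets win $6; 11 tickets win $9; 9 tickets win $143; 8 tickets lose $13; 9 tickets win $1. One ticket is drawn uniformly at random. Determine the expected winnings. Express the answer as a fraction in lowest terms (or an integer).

1303/42 dollars

E[payout] = (3/42)·0 + (2/42)·6 + (11/42)·9 + (9/42)·143 + (8/42)·(-13) + (9/42)·1 = 1303/42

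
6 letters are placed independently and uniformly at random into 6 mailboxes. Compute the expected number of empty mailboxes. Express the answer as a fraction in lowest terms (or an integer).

Let Xⱼ=1 if mailbox j is empty. P(Xⱼ=1) = ((6-1)/6)^6 = 15625/46656.
By linearity, E[#empty] = 6·15625/46656 = 15625/7776.

15625/7776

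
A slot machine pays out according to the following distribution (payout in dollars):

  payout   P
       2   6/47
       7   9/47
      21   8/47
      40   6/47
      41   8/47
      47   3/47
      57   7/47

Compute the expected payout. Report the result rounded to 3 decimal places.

$28.745

E[X] = (6/47)·2 + (9/47)·7 + (8/47)·21 + (6/47)·40 + (8/47)·41 + (3/47)·47 + (7/47)·57
     = 1351/47 ≈ 28.745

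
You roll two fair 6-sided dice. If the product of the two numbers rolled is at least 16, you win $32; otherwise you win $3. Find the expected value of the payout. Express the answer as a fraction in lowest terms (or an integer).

E[payout] = (25/36)·3 + (11/36)·32 = 427/36

427/36 dollars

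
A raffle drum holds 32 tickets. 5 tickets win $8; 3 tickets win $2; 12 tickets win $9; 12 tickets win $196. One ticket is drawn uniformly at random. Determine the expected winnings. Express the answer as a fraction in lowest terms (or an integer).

1253/16 dollars

E[payout] = (5/32)·8 + (3/32)·2 + (12/32)·9 + (12/32)·196 = 1253/16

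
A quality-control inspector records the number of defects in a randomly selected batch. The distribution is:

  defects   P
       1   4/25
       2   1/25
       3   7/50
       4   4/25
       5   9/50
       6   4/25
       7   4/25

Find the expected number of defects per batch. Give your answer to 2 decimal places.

4.28

E[X] = (4/25)·1 + (1/25)·2 + (7/50)·3 + (4/25)·4 + (9/50)·5 + (4/25)·6 + (4/25)·7
     = 107/25 ≈ 4.28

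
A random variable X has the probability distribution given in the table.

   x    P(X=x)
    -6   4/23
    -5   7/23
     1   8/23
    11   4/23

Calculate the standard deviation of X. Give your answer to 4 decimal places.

5.9303

E[X] = -7/23, E[X²] = 811/23
Var(X) = E[X²] − (E[X])² = 811/23 − 49/529 = 18604/529
SD(X) = √(18604/529) ≈ 5.9303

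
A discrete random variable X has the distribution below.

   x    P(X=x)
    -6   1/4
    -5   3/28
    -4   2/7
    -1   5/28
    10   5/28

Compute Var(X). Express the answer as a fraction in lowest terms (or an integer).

1559/49

E[X] = (1/4)·(-6) + (3/28)·(-5) + (2/7)·(-4) + (5/28)·(-1) + (5/28)·10 = -11/7
E[X²] = (1/4)·36 + (3/28)·25 + (2/7)·16 + (5/28)·1 + (5/28)·100 = 240/7
Var(X) = 240/7 − (-11/7)² = 1559/49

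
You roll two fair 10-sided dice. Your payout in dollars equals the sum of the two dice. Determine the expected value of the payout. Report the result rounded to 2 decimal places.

Distribution of the sum of the two dice: 2 w.p. 1/100, 3 w.p. 1/50, 4 w.p. 3/100, 5 w.p. 1/25, 6 w.p. 1/20, 7 w.p. 3/50, …
E[payout] = (1/100)·2 + (1/50)·3 + (3/100)·4 + (1/25)·5 + (1/20)·6 + (3/50)·7 + (7/100)·8 + (2/25)·9 + (9/100)·10 + (1/10)·11 + (9/100)·12 + (2/25)·13 + (7/100)·14 + (3/50)·15 + (1/20)·16 + (1/25)·17 + (3/100)·18 + (1/50)·19 + (1/100)·20 = 11
≈ $11.00

$11.00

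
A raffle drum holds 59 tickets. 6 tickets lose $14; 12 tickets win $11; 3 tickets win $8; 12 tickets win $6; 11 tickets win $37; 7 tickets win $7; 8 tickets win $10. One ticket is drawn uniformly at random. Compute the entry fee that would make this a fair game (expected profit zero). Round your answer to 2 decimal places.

E[payout] = (6/59)·(-14) + (12/59)·11 + (3/59)·8 + (12/59)·6 + (11/59)·37 + (7/59)·7 + (8/59)·10 = 680/59
Fair fee = E[payout] = 680/59 ≈ $11.53

$11.53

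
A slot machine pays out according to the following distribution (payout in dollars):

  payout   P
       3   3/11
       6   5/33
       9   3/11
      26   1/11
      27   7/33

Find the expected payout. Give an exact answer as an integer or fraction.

135/11 dollars

E[X] = (3/11)·3 + (5/33)·6 + (3/11)·9 + (1/11)·26 + (7/33)·27
     = 135/11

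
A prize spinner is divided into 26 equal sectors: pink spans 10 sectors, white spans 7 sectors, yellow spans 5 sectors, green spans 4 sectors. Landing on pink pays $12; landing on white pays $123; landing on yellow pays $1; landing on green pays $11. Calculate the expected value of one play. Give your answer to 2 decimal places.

E[payout] = (10/26)·12 + (7/26)·123 + (5/26)·1 + (4/26)·11 = 515/13
≈ $39.62

$39.62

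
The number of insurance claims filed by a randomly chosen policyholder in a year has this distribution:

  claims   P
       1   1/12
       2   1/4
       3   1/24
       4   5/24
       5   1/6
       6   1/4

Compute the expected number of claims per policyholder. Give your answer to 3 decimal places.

3.875

E[X] = (1/12)·1 + (1/4)·2 + (1/24)·3 + (5/24)·4 + (1/6)·5 + (1/4)·6
     = 31/8 ≈ 3.875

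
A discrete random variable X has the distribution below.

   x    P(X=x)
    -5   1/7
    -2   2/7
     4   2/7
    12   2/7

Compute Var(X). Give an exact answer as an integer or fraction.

E[X] = (1/7)·(-5) + (2/7)·(-2) + (2/7)·4 + (2/7)·12 = 23/7
E[X²] = (1/7)·25 + (2/7)·4 + (2/7)·16 + (2/7)·144 = 353/7
Var(X) = 353/7 − (23/7)² = 1942/49

1942/49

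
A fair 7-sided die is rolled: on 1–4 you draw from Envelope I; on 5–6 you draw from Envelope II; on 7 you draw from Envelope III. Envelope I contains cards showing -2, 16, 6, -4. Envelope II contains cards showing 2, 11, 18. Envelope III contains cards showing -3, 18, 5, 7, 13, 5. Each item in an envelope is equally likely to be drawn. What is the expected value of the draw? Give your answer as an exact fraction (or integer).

E[X | Envelope I] = (-2 + 16 + 6 − 4)/4 = 4
E[X | Envelope II] = (2 + 11 + 18)/3 = 31/3
E[X | Envelope III] = (-3 + 18 + 5 + 7 + 13 + 5)/6 = 15/2
E[X] = (4/7)·4 + (2/7)·31/3 + (1/7)·15/2 = 265/42

265/42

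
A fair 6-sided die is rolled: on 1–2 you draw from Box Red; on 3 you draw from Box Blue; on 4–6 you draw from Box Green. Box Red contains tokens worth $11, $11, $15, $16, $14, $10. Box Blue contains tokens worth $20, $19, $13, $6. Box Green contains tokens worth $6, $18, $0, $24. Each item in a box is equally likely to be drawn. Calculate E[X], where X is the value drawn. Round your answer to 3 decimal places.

$12.694

E[X | Box Red] = (11 + 11 + 15 + 16 + 14 + 10)/6 = 77/6
E[X | Box Blue] = (20 + 19 + 13 + 6)/4 = 29/2
E[X | Box Green] = (6 + 18 + 0 + 24)/4 = 12
E[X] = (1/3)·77/6 + (1/6)·29/2 + (1/2)·12 = 457/36 ≈ 12.694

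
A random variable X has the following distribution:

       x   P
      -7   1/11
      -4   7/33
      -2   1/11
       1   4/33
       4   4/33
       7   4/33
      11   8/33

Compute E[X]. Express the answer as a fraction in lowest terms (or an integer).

27/11

E[X] = (1/11)·(-7) + (7/33)·(-4) + (1/11)·(-2) + (4/33)·1 + (4/33)·4 + (4/33)·7 + (8/33)·11
     = 27/11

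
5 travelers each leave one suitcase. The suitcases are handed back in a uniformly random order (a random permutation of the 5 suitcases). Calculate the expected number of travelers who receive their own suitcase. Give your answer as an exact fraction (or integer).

Let Xᵢ = 1 if person i gets their own suitcase. For each i, P(Xᵢ=1) = 1/5.
By linearity of expectation, E[X₁+…+X_5] = 5·(1/5) = 1.

1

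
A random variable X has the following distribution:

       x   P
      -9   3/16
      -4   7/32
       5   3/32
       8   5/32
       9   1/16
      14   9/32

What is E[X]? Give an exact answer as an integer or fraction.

117/32

E[X] = (3/16)·(-9) + (7/32)·(-4) + (3/32)·5 + (5/32)·8 + (1/16)·9 + (9/32)·14
     = 117/32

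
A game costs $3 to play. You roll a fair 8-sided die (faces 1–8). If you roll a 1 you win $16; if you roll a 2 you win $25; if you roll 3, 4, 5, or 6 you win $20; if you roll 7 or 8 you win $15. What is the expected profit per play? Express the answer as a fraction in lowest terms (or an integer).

E[payout] = (1/4)·15 + (1/8)·16 + (1/2)·20 + (1/8)·25 = 151/8
Expected profit = 151/8 − 3 = 127/8

127/8 dollars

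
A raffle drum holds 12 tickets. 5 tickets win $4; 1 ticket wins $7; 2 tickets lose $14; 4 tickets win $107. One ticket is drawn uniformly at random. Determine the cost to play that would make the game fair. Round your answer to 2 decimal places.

$35.58

E[payout] = (5/12)·4 + (1/12)·7 + (2/12)·(-14) + (4/12)·107 = 427/12
Fair fee = E[payout] = 427/12 ≈ $35.58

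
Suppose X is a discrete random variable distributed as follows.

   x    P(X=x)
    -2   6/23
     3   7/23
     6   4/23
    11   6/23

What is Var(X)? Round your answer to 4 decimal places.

23.0813

E[X] = (6/23)·(-2) + (7/23)·3 + (4/23)·6 + (6/23)·11 = 99/23
E[X²] = (6/23)·4 + (7/23)·9 + (4/23)·36 + (6/23)·121 = 957/23
Var(X) = 957/23 − (99/23)² = 12210/529 ≈ 23.0813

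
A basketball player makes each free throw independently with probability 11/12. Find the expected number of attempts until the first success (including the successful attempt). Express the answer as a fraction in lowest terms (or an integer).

12/11

For a geometric distribution, E[trials] = 1/p = 1/(11/12) = 12/11.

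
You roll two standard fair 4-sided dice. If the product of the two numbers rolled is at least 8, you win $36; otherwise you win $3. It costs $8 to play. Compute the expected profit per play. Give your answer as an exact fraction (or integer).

E[payout] = (5/8)·3 + (3/8)·36 = 123/8
Expected profit = 123/8 − 8 = 59/8

59/8 dollars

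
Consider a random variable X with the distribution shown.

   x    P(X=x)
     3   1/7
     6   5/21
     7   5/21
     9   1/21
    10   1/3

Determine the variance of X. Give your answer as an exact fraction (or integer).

E[X] = (1/7)·3 + (5/21)·6 + (5/21)·7 + (1/21)·9 + (1/3)·10 = 51/7
E[X²] = (1/7)·9 + (5/21)·36 + (5/21)·49 + (1/21)·81 + (1/3)·100 = 411/7
Var(X) = 411/7 − (51/7)² = 276/49

276/49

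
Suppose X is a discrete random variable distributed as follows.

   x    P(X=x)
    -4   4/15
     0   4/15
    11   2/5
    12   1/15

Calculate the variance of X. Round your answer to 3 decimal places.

E[X] = (4/15)·(-4) + (4/15)·0 + (2/5)·11 + (1/15)·12 = 62/15
E[X²] = (4/15)·16 + (4/15)·0 + (2/5)·121 + (1/15)·144 = 934/15
Var(X) = 934/15 − (62/15)² = 10166/225 ≈ 45.182

45.182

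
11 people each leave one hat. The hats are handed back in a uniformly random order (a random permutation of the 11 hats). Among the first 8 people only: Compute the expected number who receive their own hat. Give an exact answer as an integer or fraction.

8/11

Let Xᵢ = 1 if person i gets their own hat. For each i, P(Xᵢ=1) = 1/11.
By linearity of expectation, E[X₁+…+X_8] = 8·(1/11) = 8/11.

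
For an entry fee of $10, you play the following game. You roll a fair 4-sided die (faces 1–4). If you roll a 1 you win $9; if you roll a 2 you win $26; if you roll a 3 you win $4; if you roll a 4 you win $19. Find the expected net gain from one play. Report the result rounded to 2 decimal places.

$4.50

E[payout] = (1/4)·4 + (1/4)·9 + (1/4)·19 + (1/4)·26 = 29/2
Expected profit = 29/2 − 10 = 9/2 ≈ $4.50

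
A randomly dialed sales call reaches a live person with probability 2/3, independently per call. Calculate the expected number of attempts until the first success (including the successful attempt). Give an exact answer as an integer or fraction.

For a geometric distribution, E[trials] = 1/p = 1/(2/3) = 3/2.

3/2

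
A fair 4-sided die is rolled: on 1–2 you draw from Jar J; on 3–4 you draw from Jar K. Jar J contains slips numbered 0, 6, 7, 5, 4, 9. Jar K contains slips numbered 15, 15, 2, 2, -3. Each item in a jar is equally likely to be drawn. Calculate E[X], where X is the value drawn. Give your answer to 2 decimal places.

E[X | Jar J] = (0 + 6 + 7 + 5 + 4 + 9)/6 = 31/6
E[X | Jar K] = (15 + 15 + 2 + 2 − 3)/5 = 31/5
E[X] = (1/2)·31/6 + (1/2)·31/5 = 341/60 ≈ 5.68

5.68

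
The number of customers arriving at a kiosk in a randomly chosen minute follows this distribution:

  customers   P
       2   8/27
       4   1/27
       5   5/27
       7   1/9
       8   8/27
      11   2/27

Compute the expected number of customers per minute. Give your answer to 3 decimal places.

5.630

E[X] = (8/27)·2 + (1/27)·4 + (5/27)·5 + (1/9)·7 + (8/27)·8 + (2/27)·11
     = 152/27 ≈ 5.630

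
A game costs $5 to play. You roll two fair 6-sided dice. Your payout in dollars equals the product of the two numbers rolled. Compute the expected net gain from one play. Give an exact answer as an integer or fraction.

29/4 dollars

Distribution of the product of the two numbers rolled: 1 w.p. 1/36, 2 w.p. 1/18, 3 w.p. 1/18, 4 w.p. 1/12, 5 w.p. 1/18, 6 w.p. 1/9, …
E[payout] = (1/36)·1 + (1/18)·2 + (1/18)·3 + (1/12)·4 + (1/18)·5 + (1/9)·6 + (1/18)·8 + (1/36)·9 + (1/18)·10 + (1/9)·12 + (1/18)·15 + (1/36)·16 + (1/18)·18 + (1/18)·20 + (1/18)·24 + (1/36)·25 + (1/18)·30 + (1/36)·36 = 49/4
Expected profit = 49/4 − 5 = 29/4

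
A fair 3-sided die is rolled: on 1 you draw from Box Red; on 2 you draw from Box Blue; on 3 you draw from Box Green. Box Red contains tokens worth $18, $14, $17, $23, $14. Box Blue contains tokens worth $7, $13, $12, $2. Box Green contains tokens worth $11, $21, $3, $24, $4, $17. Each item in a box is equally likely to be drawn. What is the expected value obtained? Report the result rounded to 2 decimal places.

E[X | Box Red] = (18 + 14 + 17 + 23 + 14)/5 = 86/5
E[X | Box Blue] = (7 + 13 + 12 + 2)/4 = 17/2
E[X | Box Green] = (11 + 21 + 3 + 24 + 4 + 17)/6 = 40/3
E[X] = (1/3)·86/5 + (1/3)·17/2 + (1/3)·40/3 = 1171/90 ≈ 13.01

$13.01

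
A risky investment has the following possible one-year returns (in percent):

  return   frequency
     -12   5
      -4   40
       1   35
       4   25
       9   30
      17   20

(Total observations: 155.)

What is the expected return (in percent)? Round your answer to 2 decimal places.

3.39

Total = 155, so P(return=-12) = 5/155, etc.
E[X] = (1/31)·(-12) + (8/31)·(-4) + (7/31)·1 + (5/31)·4 + (6/31)·9 + (4/31)·17
     = 105/31 ≈ 3.39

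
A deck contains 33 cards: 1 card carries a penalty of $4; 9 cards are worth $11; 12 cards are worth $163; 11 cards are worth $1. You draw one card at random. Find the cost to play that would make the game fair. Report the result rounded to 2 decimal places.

E[payout] = (1/33)·(-4) + (9/33)·11 + (12/33)·163 + (11/33)·1 = 2062/33
Fair fee = E[payout] = 2062/33 ≈ $62.48

$62.48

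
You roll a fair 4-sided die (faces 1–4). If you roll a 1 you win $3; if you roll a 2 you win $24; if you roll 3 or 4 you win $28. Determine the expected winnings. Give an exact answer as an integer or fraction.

83/4 dollars

E[payout] = (1/4)·3 + (1/4)·24 + (1/2)·28 = 83/4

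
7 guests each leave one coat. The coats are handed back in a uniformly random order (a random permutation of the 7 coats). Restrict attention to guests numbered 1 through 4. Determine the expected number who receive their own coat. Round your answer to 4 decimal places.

Let Xᵢ = 1 if person i gets their own coat. For each i, P(Xᵢ=1) = 1/7.
By linearity of expectation, E[X₁+…+X_4] = 4·(1/7) = 4/7.
≈ 0.5714

0.5714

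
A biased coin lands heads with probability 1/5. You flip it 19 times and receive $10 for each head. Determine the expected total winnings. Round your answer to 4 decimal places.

E[#heads] = 19·1/5 = 19/5 (linearity over flips).
E[winnings] = 10·19/5 = 38.
≈ 38.0000

$38.0000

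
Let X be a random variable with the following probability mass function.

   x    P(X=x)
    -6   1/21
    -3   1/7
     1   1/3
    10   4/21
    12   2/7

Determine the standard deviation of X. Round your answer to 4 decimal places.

E[X] = 104/21, E[X²] = 1334/21
Var(X) = E[X²] − (E[X])² = 1334/21 − 10816/441 = 17198/441
SD(X) = √(17198/441) ≈ 6.2448

6.2448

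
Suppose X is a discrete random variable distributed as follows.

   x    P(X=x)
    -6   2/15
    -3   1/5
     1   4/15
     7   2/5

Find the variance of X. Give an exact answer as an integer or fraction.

1066/45

E[X] = (2/15)·(-6) + (1/5)·(-3) + (4/15)·1 + (2/5)·7 = 5/3
E[X²] = (2/15)·36 + (1/5)·9 + (4/15)·1 + (2/5)·49 = 397/15
Var(X) = 397/15 − (5/3)² = 1066/45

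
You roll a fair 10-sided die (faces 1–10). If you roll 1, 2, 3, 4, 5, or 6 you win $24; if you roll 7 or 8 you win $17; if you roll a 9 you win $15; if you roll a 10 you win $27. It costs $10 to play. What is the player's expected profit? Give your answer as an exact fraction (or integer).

$12

E[payout] = (1/10)·15 + (1/5)·17 + (3/5)·24 + (1/10)·27 = 22
Expected profit = 22 − 10 = 12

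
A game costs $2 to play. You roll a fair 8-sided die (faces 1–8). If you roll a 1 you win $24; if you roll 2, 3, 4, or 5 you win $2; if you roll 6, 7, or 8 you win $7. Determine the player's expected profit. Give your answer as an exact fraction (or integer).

37/8 dollars

E[payout] = (1/2)·2 + (3/8)·7 + (1/8)·24 = 53/8
Expected profit = 53/8 − 2 = 37/8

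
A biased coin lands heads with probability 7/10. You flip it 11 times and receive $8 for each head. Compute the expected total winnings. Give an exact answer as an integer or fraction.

E[#heads] = 11·7/10 = 77/10 (linearity over flips).
E[winnings] = 8·77/10 = 308/5.

308/5 dollars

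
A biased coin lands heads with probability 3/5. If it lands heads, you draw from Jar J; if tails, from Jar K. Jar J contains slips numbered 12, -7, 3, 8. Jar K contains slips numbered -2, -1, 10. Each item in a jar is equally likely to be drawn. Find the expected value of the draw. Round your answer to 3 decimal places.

E[X | Jar J] = (12 − 7 + 3 + 8)/4 = 4
E[X | Jar K] = (-2 − 1 + 10)/3 = 7/3
E[X] = (3/5)·4 + (2/5)·7/3 = 10/3 ≈ 3.333

3.333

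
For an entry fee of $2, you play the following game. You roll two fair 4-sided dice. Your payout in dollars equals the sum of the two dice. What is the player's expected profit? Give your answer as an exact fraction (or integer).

Distribution of the sum of the two dice: 2 w.p. 1/16, 3 w.p. 1/8, 4 w.p. 3/16, 5 w.p. 1/4, 6 w.p. 3/16, 7 w.p. 1/8, …
E[payout] = (1/16)·2 + (1/8)·3 + (3/16)·4 + (1/4)·5 + (3/16)·6 + (1/8)·7 + (1/16)·8 = 5
Expected profit = 5 − 2 = 3

$3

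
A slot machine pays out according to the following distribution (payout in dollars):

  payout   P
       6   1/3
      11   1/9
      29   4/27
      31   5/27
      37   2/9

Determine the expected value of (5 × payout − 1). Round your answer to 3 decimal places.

106.407

E[5x-1] = (1/3)·29 + (1/9)·54 + (4/27)·144 + (5/27)·154 + (2/9)·184
     = 2873/27 ≈ 106.407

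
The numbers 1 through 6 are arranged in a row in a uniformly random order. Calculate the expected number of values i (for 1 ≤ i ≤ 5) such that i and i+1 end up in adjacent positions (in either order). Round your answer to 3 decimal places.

For each i ∈ {1,…,5}, let Xᵢ = 1 if i and i+1 are adjacent. P(Xᵢ=1) = 2·(6−1)!/6! = 2/6.
By linearity, E[ΣXᵢ] = (5)·(2/6) = 5/3.
≈ 1.667

1.667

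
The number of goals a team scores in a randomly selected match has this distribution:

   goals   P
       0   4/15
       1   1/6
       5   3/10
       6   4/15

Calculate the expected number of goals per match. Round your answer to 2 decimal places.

E[X] = (4/15)·0 + (1/6)·1 + (3/10)·5 + (4/15)·6
     = 49/15 ≈ 3.27

3.27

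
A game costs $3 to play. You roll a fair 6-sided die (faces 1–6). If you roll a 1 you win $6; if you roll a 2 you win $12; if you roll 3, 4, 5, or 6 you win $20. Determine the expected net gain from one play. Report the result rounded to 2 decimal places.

$13.33

E[payout] = (1/6)·6 + (1/6)·12 + (2/3)·20 = 49/3
Expected profit = 49/3 − 3 = 40/3 ≈ $13.33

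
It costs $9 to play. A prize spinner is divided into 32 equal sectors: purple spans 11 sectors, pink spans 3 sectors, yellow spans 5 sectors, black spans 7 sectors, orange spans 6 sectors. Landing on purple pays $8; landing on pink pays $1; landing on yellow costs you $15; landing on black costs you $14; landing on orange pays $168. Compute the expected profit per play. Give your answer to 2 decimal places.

E[payout] = (11/32)·8 + (3/32)·1 + (5/32)·(-15) + (7/32)·(-14) + (6/32)·168 = 463/16
Expected profit = 463/16 − 9 = 319/16 ≈ $19.94

$19.94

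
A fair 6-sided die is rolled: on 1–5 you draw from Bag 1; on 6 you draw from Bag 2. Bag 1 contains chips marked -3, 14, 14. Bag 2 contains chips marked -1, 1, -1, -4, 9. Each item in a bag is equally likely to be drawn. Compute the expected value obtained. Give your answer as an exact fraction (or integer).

E[X | Bag 1] = (-3 + 14 + 14)/3 = 25/3
E[X | Bag 2] = (-1 + 1 − 1 − 4 + 9)/5 = 4/5
E[X] = (5/6)·25/3 + (1/6)·4/5 = 637/90

637/90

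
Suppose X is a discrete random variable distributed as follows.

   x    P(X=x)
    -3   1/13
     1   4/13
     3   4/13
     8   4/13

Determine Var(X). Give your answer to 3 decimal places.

E[X] = (1/13)·(-3) + (4/13)·1 + (4/13)·3 + (4/13)·8 = 45/13
E[X²] = (1/13)·9 + (4/13)·1 + (4/13)·9 + (4/13)·64 = 305/13
Var(X) = 305/13 − (45/13)² = 1940/169 ≈ 11.479

11.479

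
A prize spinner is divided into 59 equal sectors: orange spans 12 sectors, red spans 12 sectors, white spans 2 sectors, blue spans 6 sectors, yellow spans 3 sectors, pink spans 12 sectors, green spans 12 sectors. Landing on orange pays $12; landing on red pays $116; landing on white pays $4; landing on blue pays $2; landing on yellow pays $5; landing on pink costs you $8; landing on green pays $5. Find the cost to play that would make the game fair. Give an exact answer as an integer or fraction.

1535/59 dollars

E[payout] = (12/59)·12 + (12/59)·116 + (2/59)·4 + (6/59)·2 + (3/59)·5 + (12/59)·(-8) + (12/59)·5 = 1535/59
Fair fee = E[payout] = 1535/59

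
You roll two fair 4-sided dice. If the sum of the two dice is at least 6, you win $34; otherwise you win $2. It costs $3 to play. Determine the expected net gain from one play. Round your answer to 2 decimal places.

$11.00

E[payout] = (5/8)·2 + (3/8)·34 = 14
Expected profit = 14 − 3 = 11 ≈ $11.00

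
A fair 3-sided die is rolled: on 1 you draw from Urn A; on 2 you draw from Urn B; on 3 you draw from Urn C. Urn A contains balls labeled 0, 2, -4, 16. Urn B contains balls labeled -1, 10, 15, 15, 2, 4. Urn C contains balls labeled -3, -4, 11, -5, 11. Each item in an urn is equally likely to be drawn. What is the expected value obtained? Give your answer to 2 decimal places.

E[X | Urn A] = (0 + 2 − 4 + 16)/4 = 7/2
E[X | Urn B] = (-1 + 10 + 15 + 15 + 2 + 4)/6 = 15/2
E[X | Urn C] = (-3 − 4 + 11 − 5 + 11)/5 = 2
E[X] = (1/3)·7/2 + (1/3)·15/2 + (1/3)·2 = 13/3 ≈ 4.33

4.33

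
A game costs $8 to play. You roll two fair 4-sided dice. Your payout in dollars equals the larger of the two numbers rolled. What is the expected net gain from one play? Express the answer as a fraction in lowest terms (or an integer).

-39/8 dollars

Distribution of the larger of the two numbers rolled: 1 w.p. 1/16, 2 w.p. 3/16, 3 w.p. 5/16, 4 w.p. 7/16
E[payout] = (1/16)·1 + (3/16)·2 + (5/16)·3 + (7/16)·4 = 25/8
Expected profit = 25/8 − 8 = -39/8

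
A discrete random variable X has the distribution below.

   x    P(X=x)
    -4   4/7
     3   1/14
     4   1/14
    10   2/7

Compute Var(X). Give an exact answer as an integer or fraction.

E[X] = (4/7)·(-4) + (1/14)·3 + (1/14)·4 + (2/7)·10 = 15/14
E[X²] = (4/7)·16 + (1/14)·9 + (1/14)·16 + (2/7)·100 = 79/2
Var(X) = 79/2 − (15/14)² = 7517/196

7517/196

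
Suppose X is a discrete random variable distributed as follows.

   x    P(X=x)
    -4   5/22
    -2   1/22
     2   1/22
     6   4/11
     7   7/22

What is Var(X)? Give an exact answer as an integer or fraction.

E[X] = (5/22)·(-4) + (1/22)·(-2) + (1/22)·2 + (4/11)·6 + (7/22)·7 = 7/2
E[X²] = (5/22)·16 + (1/22)·4 + (1/22)·4 + (4/11)·36 + (7/22)·49 = 719/22
Var(X) = 719/22 − (7/2)² = 899/44

899/44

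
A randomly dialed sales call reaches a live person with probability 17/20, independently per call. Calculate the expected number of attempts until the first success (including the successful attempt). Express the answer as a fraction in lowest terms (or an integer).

20/17

For a geometric distribution, E[trials] = 1/p = 1/(17/20) = 20/17.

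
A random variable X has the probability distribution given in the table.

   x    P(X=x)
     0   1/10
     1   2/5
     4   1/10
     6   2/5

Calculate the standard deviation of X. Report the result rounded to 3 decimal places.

2.482

E[X] = 16/5, E[X²] = 82/5
Var(X) = E[X²] − (E[X])² = 82/5 − 256/25 = 154/25
SD(X) = √(154/25) ≈ 2.482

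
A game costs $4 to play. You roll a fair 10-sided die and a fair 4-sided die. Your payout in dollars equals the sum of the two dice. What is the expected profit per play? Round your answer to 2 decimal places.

Distribution of the sum of the two dice: 2 w.p. 1/40, 3 w.p. 1/20, 4 w.p. 3/40, 5 w.p. 1/10, 6 w.p. 1/10, 7 w.p. 1/10, …
E[payout] = (1/40)·2 + (1/20)·3 + (3/40)·4 + (1/10)·5 + (1/10)·6 + (1/10)·7 + (1/10)·8 + (1/10)·9 + (1/10)·10 + (1/10)·11 + (3/40)·12 + (1/20)·13 + (1/40)·14 = 8
Expected profit = 8 − 4 = 4 ≈ $4.00

$4.00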